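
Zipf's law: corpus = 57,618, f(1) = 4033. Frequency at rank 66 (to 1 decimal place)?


Zipf's law: f(r) = f(1) / r
f(1) = 4033
f(66) = 4033 / 66
= 61.1 occurrences


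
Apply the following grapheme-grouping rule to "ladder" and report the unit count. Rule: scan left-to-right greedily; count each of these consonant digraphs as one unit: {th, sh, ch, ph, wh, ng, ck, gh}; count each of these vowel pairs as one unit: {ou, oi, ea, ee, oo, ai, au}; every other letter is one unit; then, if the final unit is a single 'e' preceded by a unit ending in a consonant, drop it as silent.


Word: "ladder" (6 letters)
Left-to-right scan:
  1. 'l' (letter)
  2. 'a' (letter)
  3. 'd' (letter)
  4. 'd' (letter)
  5. 'e' (letter)
  6. 'r' (letter)
Units from scan: 6
Sound units = 6 units


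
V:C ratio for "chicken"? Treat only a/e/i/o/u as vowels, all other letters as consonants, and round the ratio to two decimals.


Word: "chicken"
Vowels (a,e,i,o,u): 2
Consonants: 5
Ratio = 2/5
= 0.40


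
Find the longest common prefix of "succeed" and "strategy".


Word 1: "succeed"
Word 2: "strategy"
Comparing from start:
  Pos 0: 's' == 's'
  Pos 1: 'u' != 't' (stop)
LCP = "s" (length 1)


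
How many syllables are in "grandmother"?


Word: "grandmother"
Syllable breakdown: grand-moth-er
Counting: 3 parts
= 3 syllables


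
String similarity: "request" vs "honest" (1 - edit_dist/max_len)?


Word 1: "request" (length 7)
Word 2: "honest" (length 6)
One optimal edit sequence:
  1. delete 'r'  (+1)
  2. substitute 'e' -> 'h'  (+1)
  3. substitute 'q' -> 'o'  (+1)
  4. substitute 'u' -> 'n'  (+1)
  5. keep 'e'
  6. keep 's'
  7. keep 't'
Edit distance = 4
Max length = max(7, 6) = 7
Similarity = 1 - 4/7
= 0.4286


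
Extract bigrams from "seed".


Word: "seed" (length 4)
Number of bigrams = 4 - 2 + 1 = 3
  Position 0: "se"
  Position 1: "ee"
  Position 2: "ed"
Bigrams = "se", "ee", "ed"


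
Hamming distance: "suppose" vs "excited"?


Comparing character by character (same length = 7):
  Pos 0: 's' vs 'e' !=
  Pos 1: 'u' vs 'x' !=
  Pos 2: 'p' vs 'c' !=
  Pos 3: 'p' vs 'i' !=
  Pos 4: 'o' vs 't' !=
  Pos 5: 's' vs 'e' !=
  Pos 6: 'e' vs 'd' !=
Hamming distance = 7


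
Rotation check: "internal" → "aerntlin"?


Word: "internal", Candidate: "aerntlin"
Method: check if candidate is substring of word+word
"internalinternal" contains "aerntlin"? No
Is rotation = No


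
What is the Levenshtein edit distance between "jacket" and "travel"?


Word 1: "jacket" (length 6)
Word 2: "travel" (length 6)
One optimal edit sequence (insert/delete/substitute each cost 1):
  1. substitute 'j' -> 't'  (+1)
  2. substitute 'a' -> 'r'  (+1)
  3. substitute 'c' -> 'a'  (+1)
  4. substitute 'k' -> 'v'  (+1)
  5. keep 'e'
  6. substitute 't' -> 'l'  (+1)
Total edit operations: 5
Edit distance = 5


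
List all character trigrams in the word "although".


Word: "although" (length 8)
Number of trigrams = 8 - 3 + 1 = 6
  Position 0: "alt"
  Position 1: "lth"
  Position 2: "tho"
  Position 3: "hou"
  Position 4: "oug"
  Position 5: "ugh"
Trigrams = "alt", "lth", "tho", "hou", "oug", "ugh"


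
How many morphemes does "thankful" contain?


Word: "thankful"
Morphemes: thank | -ful
Each morpheme carries meaning
= 2 morphemes


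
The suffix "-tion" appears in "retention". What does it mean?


Suffix: -tion
Example: retention (retain + -tion, with a spelling change)
Meaning = act or process


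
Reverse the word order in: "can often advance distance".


Original: "can often advance distance"
Words (1..n): can | often | advance | distance
Reversed (n..1): distance | advance | often | can
Result = "distance advance often can"


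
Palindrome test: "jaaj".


Word: "jaaj"
Reversed: "jaaj"
Forward == Backward? jaaj == jaaj
Palindrome = Yes


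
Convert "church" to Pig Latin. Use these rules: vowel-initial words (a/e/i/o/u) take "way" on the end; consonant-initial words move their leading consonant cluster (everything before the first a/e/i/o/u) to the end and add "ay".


Word: "church"
Starts with consonant(s) → move to end, add 'ay'
Consonant cluster: "ch"
Pig Latin = "urchchay"


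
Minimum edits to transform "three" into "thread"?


Word 1: "three" (length 5)
Word 2: "thread" (length 6)
One optimal edit sequence (insert/delete/substitute each cost 1):
  1. keep 't'
  2. keep 'h'
  3. keep 'r'
  4. keep 'e'
  5. insert 'a'  (+1)
  6. substitute 'e' -> 'd'  (+1)
Total edit operations: 2
Edit distance = 2


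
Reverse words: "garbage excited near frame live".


Original: "garbage excited near frame live"
Words (1..n): garbage | excited | near | frame | live
Reversed (n..1): live | frame | near | excited | garbage
Result = "live frame near excited garbage"


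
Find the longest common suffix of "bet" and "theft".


Word 1: "bet"
Word 2: "theft"
Comparing from end:
  Pos -1: 't' == 't'
  Pos -2: 'e' != 'f' (stop)
LCS = "t" (length 1)


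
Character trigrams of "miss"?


Word: "miss" (length 4)
Number of trigrams = 4 - 3 + 1 = 2
  Position 0: "mis"
  Position 1: "iss"
Trigrams = "mis", "iss"


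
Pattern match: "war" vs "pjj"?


Pattern of "war": [0, 1, 2]
Pattern of "pjj": [0, 1, 1]
Patterns do not match
Same pattern = No


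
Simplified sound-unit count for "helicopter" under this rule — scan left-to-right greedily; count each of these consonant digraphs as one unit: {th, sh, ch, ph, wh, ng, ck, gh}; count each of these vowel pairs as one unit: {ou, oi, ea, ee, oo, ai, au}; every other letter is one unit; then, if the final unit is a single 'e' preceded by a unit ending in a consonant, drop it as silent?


Word: "helicopter" (10 letters)
Left-to-right scan:
  1. 'h' (letter)
  2. 'e' (letter)
  3. 'l' (letter)
  4. 'i' (letter)
  5. 'c' (letter)
  6. 'o' (letter)
  7. 'p' (letter)
  8. 't' (letter)
  9. 'e' (letter)
  10. 'r' (letter)
Units from scan: 10
Sound units = 10 units


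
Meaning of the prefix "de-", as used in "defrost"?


Prefix: de-
As in: defrost -> de- + frost
Meaning = remove / reverse


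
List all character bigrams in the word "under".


Word: "under" (length 5)
Number of bigrams = 5 - 2 + 1 = 4
  Position 0: "un"
  Position 1: "nd"
  Position 2: "de"
  Position 3: "er"
Bigrams = "un", "nd", "de", "er"


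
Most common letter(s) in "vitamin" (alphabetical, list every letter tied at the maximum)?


Word: "vitamin"
Letter counts:
  'a': 1
  'i': 2
  'm': 1
  'n': 1
  't': 1
  'v': 1
Maximum count = 2
Most frequent = 'i' (2 times each)


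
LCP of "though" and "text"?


Word 1: "though"
Word 2: "text"
Comparing from start:
  Pos 0: 't' == 't'
  Pos 1: 'h' != 'e' (stop)
LCP = "t" (length 1)


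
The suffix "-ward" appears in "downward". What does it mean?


Suffix: -ward
As in: downward -> down + -ward
Meaning = in the direction of


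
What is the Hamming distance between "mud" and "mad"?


Comparing character by character (same length = 3):
  Pos 0: 'm' vs 'm' =
  Pos 1: 'u' vs 'a' !=
  Pos 2: 'd' vs 'd' =
Hamming distance = 1


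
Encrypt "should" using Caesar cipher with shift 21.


Word: "should"
Shift: 21
Each letter → (letter + shift) mod 26:
  's' (18) + 21 = 13 → 'n'
  'h' (7) + 21 = 2 → 'c'
  'o' (14) + 21 = 9 → 'j'
  'u' (20) + 21 = 15 → 'p'
  'l' (11) + 21 = 6 → 'g'
  'd' (3) + 21 = 24 → 'y'
Result = "ncjpgy"


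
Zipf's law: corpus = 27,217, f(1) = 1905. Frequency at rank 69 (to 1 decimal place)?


Zipf's law: f(r) = f(1) / r
f(1) = 1905
f(69) = 1905 / 69
= 27.6 occurrences


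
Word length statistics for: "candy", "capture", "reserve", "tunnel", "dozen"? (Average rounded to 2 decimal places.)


Lengths: "candy"=5, "capture"=7, "reserve"=7, "tunnel"=6, "dozen"=5
Sum = 30, Count = 5
Average = 30/5 = 6.00
= avg=6.00, min=5, max=7


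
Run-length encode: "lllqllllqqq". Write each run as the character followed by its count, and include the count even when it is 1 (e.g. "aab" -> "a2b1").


String: "lllqllllqqq"
Scanning for consecutive runs:
  'l' x 3
  'q' x 1
  'l' x 4
  'q' x 3
RLE = "l3q1l4q3"


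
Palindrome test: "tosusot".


Word: "tosusot"
Reversed: "tosusot"
Forward == Backward? tosusot == tosusot
Palindrome = Yes


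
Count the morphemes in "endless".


Word: "endless"
Morphemes: end | -less
Each morpheme carries meaning
= 2 morphemes


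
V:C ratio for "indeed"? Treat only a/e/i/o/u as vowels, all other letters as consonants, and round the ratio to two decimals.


Word: "indeed"
Vowels (a,e,i,o,u): 3
Consonants: 3
Ratio = 3/3
= 1.00


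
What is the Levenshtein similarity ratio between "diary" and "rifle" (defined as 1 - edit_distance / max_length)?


Word 1: "diary" (length 5)
Word 2: "rifle" (length 5)
One optimal edit sequence:
  1. substitute 'd' -> 'r'  (+1)
  2. keep 'i'
  3. substitute 'a' -> 'f'  (+1)
  4. substitute 'r' -> 'l'  (+1)
  5. substitute 'y' -> 'e'  (+1)
Edit distance = 4
Max length = max(5, 5) = 5
Similarity = 1 - 4/5
= 0.2000


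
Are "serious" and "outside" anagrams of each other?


Word 1: "serious" → sorted: eiorssu
Word 2: "outside" → sorted: deiostu
Same letters? eiorssu != deiostu
Anagram = No


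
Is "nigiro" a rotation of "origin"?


Word: "origin", Candidate: "nigiro"
Method: check if candidate is substring of word+word
"originorigin" contains "nigiro"? No
Is rotation = No


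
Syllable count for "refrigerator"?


Word: "refrigerator"
Syllable breakdown: re-frig-er-a-tor
Counting: 5 parts
= 5 syllables


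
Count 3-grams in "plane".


Word: "plane" (length 5)
Number of 3-grams = length - 3 + 1 = 5 - 3 + 1
= 3


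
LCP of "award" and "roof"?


Word 1: "award"
Word 2: "roof"
Comparing from start:
  Pos 0: 'a' != 'r' (stop)
LCP = "" (length 0)


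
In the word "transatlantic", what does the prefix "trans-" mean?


Prefix: trans-
As in: transatlantic -> trans- + atlantic
Meaning = across


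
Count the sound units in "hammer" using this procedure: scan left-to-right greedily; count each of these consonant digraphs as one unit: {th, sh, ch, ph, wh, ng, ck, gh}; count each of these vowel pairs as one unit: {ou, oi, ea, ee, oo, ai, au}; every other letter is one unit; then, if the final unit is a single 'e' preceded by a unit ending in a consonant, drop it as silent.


Word: "hammer" (6 letters)
Left-to-right scan:
  [1] 'h' (letter)
  [2] 'a' (letter)
  [3] 'm' (letter)
  [4] 'm' (letter)
  [5] 'e' (letter)
  [6] 'r' (letter)
Units from scan: 6
Sound units = 6 units


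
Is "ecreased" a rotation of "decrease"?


Word: "decrease", Candidate: "ecreased"
Method: check if candidate is substring of word+word
"decreasedecrease" contains "ecreased"? Yes
Is rotation = Yes


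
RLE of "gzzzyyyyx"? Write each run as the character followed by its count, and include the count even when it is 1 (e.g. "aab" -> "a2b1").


String: "gzzzyyyyx"
Scanning for consecutive runs:
  'g' x 1
  'z' x 3
  'y' x 4
  'x' x 1
RLE = "g1z3y4x1"


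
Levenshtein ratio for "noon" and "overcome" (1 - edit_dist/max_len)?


Word 1: "noon" (length 4)
Word 2: "overcome" (length 8)
One optimal edit sequence:
  1. insert 'o'  (+1)
  2. insert 'v'  (+1)
  3. insert 'e'  (+1)
  4. insert 'r'  (+1)
  5. substitute 'n' -> 'c'  (+1)
  6. keep 'o'
  7. substitute 'o' -> 'm'  (+1)
  8. substitute 'n' -> 'e'  (+1)
Edit distance = 7
Max length = max(4, 8) = 8
Similarity = 1 - 7/8
= 0.1250


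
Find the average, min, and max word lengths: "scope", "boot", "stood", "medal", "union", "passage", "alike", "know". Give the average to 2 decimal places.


Lengths: "scope"=5, "boot"=4, "stood"=5, "medal"=5, "union"=5, "passage"=7, "alike"=5, "know"=4
Sum = 40, Count = 8
Average = 40/8 = 5.00
= avg=5.00, min=4, max=7


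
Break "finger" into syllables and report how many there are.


Word: "finger"
Syllable breakdown: fin-ger
Counting: 2 parts
= 2 syllables


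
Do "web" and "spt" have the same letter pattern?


Pattern of "web": [0, 1, 2]
Pattern of "spt": [0, 1, 2]
Patterns match
Same pattern = Yes


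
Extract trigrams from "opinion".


Word: "opinion" (length 7)
Number of trigrams = 7 - 3 + 1 = 5
  Position 0: "opi"
  Position 1: "pin"
  Position 2: "ini"
  Position 3: "nio"
  Position 4: "ion"
Trigrams = "opi", "pin", "ini", "nio", "ion"


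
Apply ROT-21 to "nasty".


Word: "nasty"
Shift: 21
Each letter → (letter + shift) mod 26:
  'n' (13) + 21 = 8 → 'i'
  'a' (0) + 21 = 21 → 'v'
  's' (18) + 21 = 13 → 'n'
  't' (19) + 21 = 14 → 'o'
  'y' (24) + 21 = 19 → 't'
Result = "ivnot"


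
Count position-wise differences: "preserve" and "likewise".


Comparing character by character (same length = 8):
  Pos 0: 'p' vs 'l' !=
  Pos 1: 'r' vs 'i' !=
  Pos 2: 'e' vs 'k' !=
  Pos 3: 's' vs 'e' !=
  Pos 4: 'e' vs 'w' !=
  Pos 5: 'r' vs 'i' !=
  Pos 6: 'v' vs 's' !=
  Pos 7: 'e' vs 'e' =
Hamming distance = 7


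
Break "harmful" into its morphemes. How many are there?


Word: "harmful"
Morphemes: harm / -ful
Each morpheme carries meaning
= 2 morphemes


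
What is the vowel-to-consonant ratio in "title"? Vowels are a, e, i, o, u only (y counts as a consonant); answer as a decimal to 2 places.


Word: "title"
Vowels (a,e,i,o,u): 2
Consonants: 3
Ratio = 2/3
= 0.67


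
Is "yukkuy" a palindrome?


Word: "yukkuy"
Reversed: "yukkuy"
Forward == Backward? yukkuy == yukkuy
Palindrome = Yes


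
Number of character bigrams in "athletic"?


Word: "athletic" (length 8)
Number of 2-grams = length - 2 + 1 = 8 - 2 + 1
= 7


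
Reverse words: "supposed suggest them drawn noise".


Original: "supposed suggest them drawn noise"
Words (1..n): supposed | suggest | them | drawn | noise
Reversed (n..1): noise | drawn | them | suggest | supposed
Result = "noise drawn them suggest supposed"


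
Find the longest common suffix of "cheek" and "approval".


Word 1: "cheek"
Word 2: "approval"
Comparing from end:
  Pos -1: 'k' != 'l' (stop)
LCS = "" (length 0)


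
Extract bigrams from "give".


Word: "give" (length 4)
Number of bigrams = 4 - 2 + 1 = 3
  Position 0: "gi"
  Position 1: "iv"
  Position 2: "ve"
Bigrams = "gi", "iv", "ve"


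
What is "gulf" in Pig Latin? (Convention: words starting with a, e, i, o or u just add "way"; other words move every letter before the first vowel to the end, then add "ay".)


Word: "gulf"
Starts with consonant(s) → move to end, add 'ay'
Consonant cluster: "g"
Pig Latin = "ulfgay"


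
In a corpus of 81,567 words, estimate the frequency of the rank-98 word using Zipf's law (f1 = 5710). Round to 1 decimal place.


Zipf's law: f(r) = f(1) / r
f(1) = 5710
f(98) = 5710 / 98
= 58.3 occurrences


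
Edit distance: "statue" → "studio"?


Word 1: "statue" (length 6)
Word 2: "studio" (length 6)
One optimal edit sequence (insert/delete/substitute each cost 1):
  1. keep 's'
  2. keep 't'
  3. substitute 'a' -> 'u'  (+1)
  4. substitute 't' -> 'd'  (+1)
  5. substitute 'u' -> 'i'  (+1)
  6. substitute 'e' -> 'o'  (+1)
Total edit operations: 4
Edit distance = 4


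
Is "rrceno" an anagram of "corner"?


Word 1: "corner" → sorted: cenorr
Word 2: "rrceno" → sorted: cenorr
Same letters? cenorr == cenorr
Anagram = Yes


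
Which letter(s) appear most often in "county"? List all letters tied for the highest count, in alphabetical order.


Word: "county"
Letter counts:
  'c': 1
  'n': 1
  'o': 1
  't': 1
  'u': 1
  'y': 1
Maximum count = 1
Most frequent = 'c', 'n', 'o', 't', 'u', 'y' (1 time each)


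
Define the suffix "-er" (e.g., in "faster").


Suffix: -er
Example: faster = fast + -er
Meaning = one who / more


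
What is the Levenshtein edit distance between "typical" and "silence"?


Word 1: "typical" (length 7)
Word 2: "silence" (length 7)
One optimal edit sequence (insert/delete/substitute each cost 1):
  1. substitute 't' -> 's'  (+1)
  2. substitute 'y' -> 'i'  (+1)
  3. substitute 'p' -> 'l'  (+1)
  4. substitute 'i' -> 'e'  (+1)
  5. substitute 'c' -> 'n'  (+1)
  6. substitute 'a' -> 'c'  (+1)
  7. substitute 'l' -> 'e'  (+1)
Total edit operations: 7
Edit distance = 7


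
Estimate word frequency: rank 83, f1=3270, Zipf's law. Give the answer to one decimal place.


Zipf's law: f(r) = f(1) / r
f(1) = 3270
f(83) = 3270 / 83
= 39.4 occurrences


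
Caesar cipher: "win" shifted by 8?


Word: "win"
Shift: 8
Each letter → (letter + shift) mod 26:
  'w' (22) + 8 = 4 → 'e'
  'i' (8) + 8 = 16 → 'q'
  'n' (13) + 8 = 21 → 'v'
Result = "eqv"


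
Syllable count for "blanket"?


Word: "blanket"
Syllable breakdown: blan / ket
Counting: 2 parts
= 2 syllables


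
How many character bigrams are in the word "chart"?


Word: "chart" (length 5)
Number of 2-grams = length - 2 + 1 = 5 - 2 + 1
= 4


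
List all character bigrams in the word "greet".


Word: "greet" (length 5)
Number of bigrams = 5 - 2 + 1 = 4
  Position 0: "gr"
  Position 1: "re"
  Position 2: "ee"
  Position 3: "et"
Bigrams = "gr", "re", "ee", "et"


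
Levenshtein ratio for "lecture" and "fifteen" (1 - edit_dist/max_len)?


Word 1: "lecture" (length 7)
Word 2: "fifteen" (length 7)
One optimal edit sequence:
  1. substitute 'l' -> 'f'  (+1)
  2. substitute 'e' -> 'i'  (+1)
  3. substitute 'c' -> 'f'  (+1)
  4. keep 't'
  5. substitute 'u' -> 'e'  (+1)
  6. substitute 'r' -> 'e'  (+1)
  7. substitute 'e' -> 'n'  (+1)
Edit distance = 6
Max length = max(7, 7) = 7
Similarity = 1 - 6/7
= 0.1429


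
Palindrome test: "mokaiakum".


Word: "mokaiakum"
Reversed: "mukaiakom"
Forward == Backward? mokaiakum != mukaiakom
Palindrome = No


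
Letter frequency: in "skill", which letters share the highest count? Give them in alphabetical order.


Word: "skill"
Letter counts:
  'i': 1
  'k': 1
  'l': 2
  's': 1
Maximum count = 2
Most frequent = 'l' (2 times each)


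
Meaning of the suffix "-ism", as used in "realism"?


Suffix: -ism
Example: realism = real + -ism
Meaning = belief / practice


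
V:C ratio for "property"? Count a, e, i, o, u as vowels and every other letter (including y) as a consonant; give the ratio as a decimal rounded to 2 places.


Word: "property"
Vowels (a,e,i,o,u): 2
Consonants: 6
Ratio = 2/6
= 0.33


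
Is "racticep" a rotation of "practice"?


Word: "practice", Candidate: "racticep"
Method: check if candidate is substring of word+word
"practicepractice" contains "racticep"? Yes
Is rotation = Yes


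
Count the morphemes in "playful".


Word: "playful"
Morphemes: play + -ful
Each morpheme carries meaning
= 2 morphemes


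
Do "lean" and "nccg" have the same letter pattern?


Pattern of "lean": [0, 1, 2, 3]
Pattern of "nccg": [0, 1, 1, 2]
Patterns do not match
Same pattern = No


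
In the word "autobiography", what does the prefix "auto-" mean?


Prefix: auto-
Example: autobiography (auto- + biography)
Meaning = self


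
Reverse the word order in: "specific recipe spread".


Original: "specific recipe spread"
Words (1..n): specific | recipe | spread
Reversed (n..1): spread | recipe | specific
Result = "spread recipe specific"


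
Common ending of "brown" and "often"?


Word 1: "brown"
Word 2: "often"
Comparing from end:
  Pos -1: 'n' == 'n'
  Pos -2: 'w' != 'e' (stop)
LCS = "n" (length 1)


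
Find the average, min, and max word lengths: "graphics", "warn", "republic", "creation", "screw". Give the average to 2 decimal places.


Lengths: "graphics"=8, "warn"=4, "republic"=8, "creation"=8, "screw"=5
Sum = 33, Count = 5
Average = 33/5 = 6.60
= avg=6.60, min=4, max=8


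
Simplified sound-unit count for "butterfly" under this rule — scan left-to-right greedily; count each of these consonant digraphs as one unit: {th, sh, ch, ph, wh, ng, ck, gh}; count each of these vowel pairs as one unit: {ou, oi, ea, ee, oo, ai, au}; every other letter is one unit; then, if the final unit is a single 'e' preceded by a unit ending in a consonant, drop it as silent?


Word: "butterfly" (9 letters)
Left-to-right scan:
  [1] 'b' (letter)
  [2] 'u' (letter)
  [3] 't' (letter)
  [4] 't' (letter)
  [5] 'e' (letter)
  [6] 'r' (letter)
  [7] 'f' (letter)
  [8] 'l' (letter)
  [9] 'y' (letter)
Units from scan: 9
Sound units = 9 units


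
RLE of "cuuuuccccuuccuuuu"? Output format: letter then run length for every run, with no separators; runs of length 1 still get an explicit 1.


String: "cuuuuccccuuccuuuu"
Scanning for consecutive runs:
  'c' x 1
  'u' x 4
  'c' x 4
  'u' x 2
  'c' x 2
  'u' x 4
RLE = "c1u4c4u2c2u4"


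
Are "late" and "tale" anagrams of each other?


Word 1: "late" → sorted: aelt
Word 2: "tale" → sorted: aelt
Same letters? aelt == aelt
Anagram = Yes


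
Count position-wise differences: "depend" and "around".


Comparing character by character (same length = 6):
  Pos 0: 'd' vs 'a' !=
  Pos 1: 'e' vs 'r' !=
  Pos 2: 'p' vs 'o' !=
  Pos 3: 'e' vs 'u' !=
  Pos 4: 'n' vs 'n' =
  Pos 5: 'd' vs 'd' =
Hamming distance = 4


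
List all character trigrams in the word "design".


Word: "design" (length 6)
Number of trigrams = 6 - 3 + 1 = 4
  Position 0: "des"
  Position 1: "esi"
  Position 2: "sig"
  Position 3: "ign"
Trigrams = "des", "esi", "sig", "ign"


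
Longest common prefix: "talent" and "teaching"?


Word 1: "talent"
Word 2: "teaching"
Comparing from start:
  Pos 0: 't' == 't'
  Pos 1: 'a' != 'e' (stop)
LCP = "t" (length 1)


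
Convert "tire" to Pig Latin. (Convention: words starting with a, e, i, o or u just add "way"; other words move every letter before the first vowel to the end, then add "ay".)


Word: "tire"
Starts with consonant(s) → move to end, add 'ay'
Consonant cluster: "t"
Pig Latin = "iretay"


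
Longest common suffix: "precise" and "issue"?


Word 1: "precise"
Word 2: "issue"
Comparing from end:
  Pos -1: 'e' == 'e'
  Pos -2: 's' != 'u' (stop)
LCS = "e" (length 1)


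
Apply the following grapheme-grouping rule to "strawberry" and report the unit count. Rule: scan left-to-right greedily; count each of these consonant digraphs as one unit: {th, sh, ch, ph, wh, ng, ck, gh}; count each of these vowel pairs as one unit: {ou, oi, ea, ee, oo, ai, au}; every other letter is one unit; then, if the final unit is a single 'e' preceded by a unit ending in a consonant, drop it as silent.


Word: "strawberry" (10 letters)
Left-to-right scan:
  1. 's' (letter)
  2. 't' (letter)
  3. 'r' (letter)
  4. 'a' (letter)
  5. 'w' (letter)
  6. 'b' (letter)
  7. 'e' (letter)
  8. 'r' (letter)
  9. 'r' (letter)
  10. 'y' (letter)
Units from scan: 10
Sound units = 10 units


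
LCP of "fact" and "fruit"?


Word 1: "fact"
Word 2: "fruit"
Comparing from start:
  Pos 0: 'f' == 'f'
  Pos 1: 'a' != 'r' (stop)
LCP = "f" (length 1)


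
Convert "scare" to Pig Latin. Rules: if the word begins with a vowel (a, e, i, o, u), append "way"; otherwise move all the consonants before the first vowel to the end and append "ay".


Word: "scare"
Starts with consonant(s) → move to end, add 'ay'
Consonant cluster: "sc"
Pig Latin = "arescay"


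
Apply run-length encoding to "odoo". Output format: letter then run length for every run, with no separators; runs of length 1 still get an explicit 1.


String: "odoo"
Scanning for consecutive runs:
  'o' x 1
  'd' x 1
  'o' x 2
RLE = "o1d1o2"


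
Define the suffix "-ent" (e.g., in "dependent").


Suffix: -ent
Example: dependent = depend + -ent
Meaning = one who / that which


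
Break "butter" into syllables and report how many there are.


Word: "butter"
Syllable breakdown: but / ter
Counting: 2 parts
= 2 syllables


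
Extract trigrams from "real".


Word: "real" (length 4)
Number of trigrams = 4 - 3 + 1 = 2
  Position 0: "rea"
  Position 1: "eal"
Trigrams = "rea", "eal"


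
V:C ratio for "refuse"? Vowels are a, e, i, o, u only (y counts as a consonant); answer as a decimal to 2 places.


Word: "refuse"
Vowels (a,e,i,o,u): 3
Consonants: 3
Ratio = 3/3
= 1.00


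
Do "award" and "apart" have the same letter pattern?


Pattern of "award": [0, 1, 0, 2, 3]
Pattern of "apart": [0, 1, 0, 2, 3]
Patterns match
Same pattern = Yes


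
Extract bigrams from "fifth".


Word: "fifth" (length 5)
Number of bigrams = 5 - 2 + 1 = 4
  Position 0: "fi"
  Position 1: "if"
  Position 2: "ft"
  Position 3: "th"
Bigrams = "fi", "if", "ft", "th"


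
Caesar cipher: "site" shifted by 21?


Word: "site"
Shift: 21
Each letter → (letter + shift) mod 26:
  's' (18) + 21 = 13 → 'n'
  'i' (8) + 21 = 3 → 'd'
  't' (19) + 21 = 14 → 'o'
  'e' (4) + 21 = 25 → 'z'
Result = "ndoz"


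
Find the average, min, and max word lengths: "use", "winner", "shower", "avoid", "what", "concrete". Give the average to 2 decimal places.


Lengths: "use"=3, "winner"=6, "shower"=6, "avoid"=5, "what"=4, "concrete"=8
Sum = 32, Count = 6
Average = 32/6 = 5.33
= avg=5.33, min=3, max=8


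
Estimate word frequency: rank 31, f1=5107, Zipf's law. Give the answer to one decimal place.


Zipf's law: f(r) = f(1) / r
f(1) = 5107
f(31) = 5107 / 31
= 164.7 occurrences


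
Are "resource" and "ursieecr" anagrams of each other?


Word 1: "resource" → sorted: ceeorrsu
Word 2: "ursieecr" → sorted: ceeirrsu
Same letters? ceeorrsu != ceeirrsu
Anagram = No


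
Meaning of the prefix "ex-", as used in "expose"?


Prefix: ex-
As in: expose -> ex- + pose
Meaning = out / former


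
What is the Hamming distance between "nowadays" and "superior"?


Comparing character by character (same length = 8):
  Pos 0: 'n' vs 's' !=
  Pos 1: 'o' vs 'u' !=
  Pos 2: 'w' vs 'p' !=
  Pos 3: 'a' vs 'e' !=
  Pos 4: 'd' vs 'r' !=
  Pos 5: 'a' vs 'i' !=
  Pos 6: 'y' vs 'o' !=
  Pos 7: 's' vs 'r' !=
Hamming distance = 8


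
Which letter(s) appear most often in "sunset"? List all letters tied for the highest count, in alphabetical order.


Word: "sunset"
Letter counts:
  'e': 1
  'n': 1
  's': 2
  't': 1
  'u': 1
Maximum count = 2
Most frequent = 's' (2 times each)


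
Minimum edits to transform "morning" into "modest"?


Word 1: "morning" (length 7)
Word 2: "modest" (length 6)
One optimal edit sequence (insert/delete/substitute each cost 1):
  1. keep 'm'
  2. keep 'o'
  3. delete 'r'  (+1)
  4. substitute 'n' -> 'd'  (+1)
  5. substitute 'i' -> 'e'  (+1)
  6. substitute 'n' -> 's'  (+1)
  7. substitute 'g' -> 't'  (+1)
Total edit operations: 5
Edit distance = 5


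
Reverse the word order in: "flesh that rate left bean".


Original: "flesh that rate left bean"
Words (1..n): flesh | that | rate | left | bean
Reversed (n..1): bean | left | rate | that | flesh
Result = "bean left rate that flesh"


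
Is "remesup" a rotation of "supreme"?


Word: "supreme", Candidate: "remesup"
Method: check if candidate is substring of word+word
"supremesupreme" contains "remesup"? Yes
Is rotation = Yes


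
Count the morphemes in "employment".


Word: "employment"
Morphemes: employ | -ment
Each morpheme carries meaning
= 2 morphemes


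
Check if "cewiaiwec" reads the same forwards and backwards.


Word: "cewiaiwec"
Reversed: "cewiaiwec"
Forward == Backward? cewiaiwec == cewiaiwec
Palindrome = Yes


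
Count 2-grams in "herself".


Word: "herself" (length 7)
Number of 2-grams = length - 2 + 1 = 7 - 2 + 1
= 6


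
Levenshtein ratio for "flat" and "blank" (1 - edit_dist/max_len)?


Word 1: "flat" (length 4)
Word 2: "blank" (length 5)
One optimal edit sequence:
  1. substitute 'f' -> 'b'  (+1)
  2. keep 'l'
  3. keep 'a'
  4. insert 'n'  (+1)
  5. substitute 't' -> 'k'  (+1)
Edit distance = 3
Max length = max(4, 5) = 5
Similarity = 1 - 3/5
= 0.4000


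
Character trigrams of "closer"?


Word: "closer" (length 6)
Number of trigrams = 6 - 3 + 1 = 4
  Position 0: "clo"
  Position 1: "los"
  Position 2: "ose"
  Position 3: "ser"
Trigrams = "clo", "los", "ose", "ser"


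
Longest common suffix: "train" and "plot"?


Word 1: "train"
Word 2: "plot"
Comparing from end:
  Pos -1: 'n' != 't' (stop)
LCS = "" (length 0)


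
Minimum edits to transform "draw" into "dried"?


Word 1: "draw" (length 4)
Word 2: "dried" (length 5)
One optimal edit sequence (insert/delete/substitute each cost 1):
  1. keep 'd'
  2. keep 'r'
  3. insert 'i'  (+1)
  4. substitute 'a' -> 'e'  (+1)
  5. substitute 'w' -> 'd'  (+1)
Total edit operations: 3
Edit distance = 3


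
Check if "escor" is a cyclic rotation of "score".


Word: "score", Candidate: "escor"
Method: check if candidate is substring of word+word
"scorescore" contains "escor"? Yes
Is rotation = Yes


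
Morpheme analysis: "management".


Word: "management"
Morphemes: manage / -ment
Each morpheme carries meaning
= 2 morphemes


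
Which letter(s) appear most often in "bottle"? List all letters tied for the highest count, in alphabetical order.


Word: "bottle"
Letter counts:
  'b': 1
  'e': 1
  'l': 1
  'o': 1
  't': 2
Maximum count = 2
Most frequent = 't' (2 times each)


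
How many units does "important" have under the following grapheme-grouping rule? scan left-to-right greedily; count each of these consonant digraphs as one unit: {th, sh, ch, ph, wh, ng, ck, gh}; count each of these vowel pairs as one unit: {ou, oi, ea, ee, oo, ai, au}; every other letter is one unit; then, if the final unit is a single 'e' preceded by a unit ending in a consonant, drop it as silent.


Word: "important" (9 letters)
Left-to-right scan:
  1. 'i' (letter)
  2. 'm' (letter)
  3. 'p' (letter)
  4. 'o' (letter)
  5. 'r' (letter)
  6. 't' (letter)
  7. 'a' (letter)
  8. 'n' (letter)
  9. 't' (letter)
Units from scan: 9
Sound units = 9 units


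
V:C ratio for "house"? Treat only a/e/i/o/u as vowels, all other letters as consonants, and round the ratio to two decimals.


Word: "house"
Vowels (a,e,i,o,u): 3
Consonants: 2
Ratio = 3/2
= 1.50


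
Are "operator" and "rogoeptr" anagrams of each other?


Word 1: "operator" → sorted: aeooprrt
Word 2: "rogoeptr" → sorted: egooprrt
Same letters? aeooprrt != egooprrt
Anagram = No


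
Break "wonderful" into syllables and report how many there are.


Word: "wonderful"
Syllable breakdown: won · der · ful
Counting: 3 parts
= 3 syllables


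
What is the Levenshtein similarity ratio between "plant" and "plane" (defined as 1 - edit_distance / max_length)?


Word 1: "plant" (length 5)
Word 2: "plane" (length 5)
One optimal edit sequence:
  1. keep 'p'
  2. keep 'l'
  3. keep 'a'
  4. keep 'n'
  5. substitute 't' -> 'e'  (+1)
Edit distance = 1
Max length = max(5, 5) = 5
Similarity = 1 - 1/5
= 0.8000


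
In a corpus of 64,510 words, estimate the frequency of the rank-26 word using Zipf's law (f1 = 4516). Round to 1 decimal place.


Zipf's law: f(r) = f(1) / r
f(1) = 4516
f(26) = 4516 / 26
= 173.7 occurrences


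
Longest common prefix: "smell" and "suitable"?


Word 1: "smell"
Word 2: "suitable"
Comparing from start:
  Pos 0: 's' == 's'
  Pos 1: 'm' != 'u' (stop)
LCP = "s" (length 1)


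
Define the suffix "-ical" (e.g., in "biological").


Suffix: -ical
Example: biological (biology + -ical, with a spelling change)
Meaning = relating to


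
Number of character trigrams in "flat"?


Word: "flat" (length 4)
Number of 3-grams = length - 3 + 1 = 4 - 3 + 1
= 2


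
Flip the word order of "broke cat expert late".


Original: "broke cat expert late"
Words (1..n): broke | cat | expert | late
Reversed (n..1): late | expert | cat | broke
Result = "late expert cat broke"


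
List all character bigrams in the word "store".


Word: "store" (length 5)
Number of bigrams = 5 - 2 + 1 = 4
  Position 0: "st"
  Position 1: "to"
  Position 2: "or"
  Position 3: "re"
Bigrams = "st", "to", "or", "re"


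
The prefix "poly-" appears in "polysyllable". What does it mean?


Prefix: poly-
Example: polysyllable (poly- + syllable)
Meaning = many


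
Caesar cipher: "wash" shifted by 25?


Word: "wash"
Shift: 25
Each letter → (letter + shift) mod 26:
  'w' (22) + 25 = 21 → 'v'
  'a' (0) + 25 = 25 → 'z'
  's' (18) + 25 = 17 → 'r'
  'h' (7) + 25 = 6 → 'g'
Result = "vzrg"


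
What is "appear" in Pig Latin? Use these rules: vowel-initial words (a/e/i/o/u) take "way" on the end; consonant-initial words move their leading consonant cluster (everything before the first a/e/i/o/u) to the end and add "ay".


Word: "appear"
Starts with vowel → add 'way'
Pig Latin = "appearway"


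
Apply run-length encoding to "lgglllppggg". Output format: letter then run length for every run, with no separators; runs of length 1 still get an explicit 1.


String: "lgglllppggg"
Scanning for consecutive runs:
  'l' x 1
  'g' x 2
  'l' x 3
  'p' x 2
  'g' x 3
RLE = "l1g2l3p2g3"


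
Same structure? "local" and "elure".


Pattern of "local": [0, 1, 2, 3, 0]
Pattern of "elure": [0, 1, 2, 3, 0]
Patterns match
Same pattern = Yes


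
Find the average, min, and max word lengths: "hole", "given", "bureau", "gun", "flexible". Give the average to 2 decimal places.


Lengths: "hole"=4, "given"=5, "bureau"=6, "gun"=3, "flexible"=8
Sum = 26, Count = 5
Average = 26/5 = 5.20
= avg=5.20, min=3, max=8


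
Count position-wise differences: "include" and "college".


Comparing character by character (same length = 7):
  Pos 0: 'i' vs 'c' !=
  Pos 1: 'n' vs 'o' !=
  Pos 2: 'c' vs 'l' !=
  Pos 3: 'l' vs 'l' =
  Pos 4: 'u' vs 'e' !=
  Pos 5: 'd' vs 'g' !=
  Pos 6: 'e' vs 'e' =
Hamming distance = 5


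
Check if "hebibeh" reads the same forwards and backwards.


Word: "hebibeh"
Reversed: "hebibeh"
Forward == Backward? hebibeh == hebibeh
Palindrome = Yes


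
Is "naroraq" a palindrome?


Word: "naroraq"
Reversed: "qaroran"
Forward == Backward? naroraq != qaroran
Palindrome = No


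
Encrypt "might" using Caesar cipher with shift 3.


Word: "might"
Shift: 3
Each letter → (letter + shift) mod 26:
  'm' (12) + 3 = 15 → 'p'
  'i' (8) + 3 = 11 → 'l'
  'g' (6) + 3 = 9 → 'j'
  'h' (7) + 3 = 10 → 'k'
  't' (19) + 3 = 22 → 'w'
Result = "pljkw"


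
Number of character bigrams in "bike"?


Word: "bike" (length 4)
Number of 2-grams = length - 2 + 1 = 4 - 2 + 1
= 3


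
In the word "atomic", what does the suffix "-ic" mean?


Suffix: -ic
As in: atomic -> atom + -ic
Meaning = relating to


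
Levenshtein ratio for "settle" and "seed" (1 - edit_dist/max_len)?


Word 1: "settle" (length 6)
Word 2: "seed" (length 4)
One optimal edit sequence:
  1. keep 's'
  2. keep 'e'
  3. delete 't'  (+1)
  4. delete 't'  (+1)
  5. substitute 'l' -> 'e'  (+1)
  6. substitute 'e' -> 'd'  (+1)
Edit distance = 4
Max length = max(6, 4) = 6
Similarity = 1 - 4/6
= 0.3333


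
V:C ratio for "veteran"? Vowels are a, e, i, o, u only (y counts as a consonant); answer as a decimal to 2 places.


Word: "veteran"
Vowels (a,e,i,o,u): 3
Consonants: 4
Ratio = 3/4
= 0.75


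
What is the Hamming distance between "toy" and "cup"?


Comparing character by character (same length = 3):
  Pos 0: 't' vs 'c' !=
  Pos 1: 'o' vs 'u' !=
  Pos 2: 'y' vs 'p' !=
Hamming distance = 3


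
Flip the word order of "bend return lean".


Original: "bend return lean"
Words (1..n): bend | return | lean
Reversed (n..1): lean | return | bend
Result = "lean return bend"


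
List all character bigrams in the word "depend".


Word: "depend" (length 6)
Number of bigrams = 6 - 2 + 1 = 5
  Position 0: "de"
  Position 1: "ep"
  Position 2: "pe"
  Position 3: "en"
  Position 4: "nd"
Bigrams = "de", "ep", "pe", "en", "nd"


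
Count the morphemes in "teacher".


Word: "teacher"
Morphemes: teach | -er
Each morpheme carries meaning
= 2 morphemes


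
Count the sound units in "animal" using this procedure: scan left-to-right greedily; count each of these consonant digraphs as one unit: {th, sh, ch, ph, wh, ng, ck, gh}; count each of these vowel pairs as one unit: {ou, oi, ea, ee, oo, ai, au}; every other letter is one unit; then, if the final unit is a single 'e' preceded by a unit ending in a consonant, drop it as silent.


Word: "animal" (6 letters)
Left-to-right scan:
  1. 'a' (letter)
  2. 'n' (letter)
  3. 'i' (letter)
  4. 'm' (letter)
  5. 'a' (letter)
  6. 'l' (letter)
Units from scan: 6
Sound units = 6 units


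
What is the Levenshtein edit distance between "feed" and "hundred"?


Word 1: "feed" (length 4)
Word 2: "hundred" (length 7)
One optimal edit sequence (insert/delete/substitute each cost 1):
  1. insert 'h'  (+1)
  2. insert 'u'  (+1)
  3. insert 'n'  (+1)
  4. substitute 'f' -> 'd'  (+1)
  5. substitute 'e' -> 'r'  (+1)
  6. keep 'e'
  7. keep 'd'
Total edit operations: 5
Edit distance = 5


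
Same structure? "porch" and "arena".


Pattern of "porch": [0, 1, 2, 3, 4]
Pattern of "arena": [0, 1, 2, 3, 0]
Patterns do not match
Same pattern = No


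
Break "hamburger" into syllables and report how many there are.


Word: "hamburger"
Syllable breakdown: ham | bur | ger
Counting: 3 parts
= 3 syllables


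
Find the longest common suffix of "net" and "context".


Word 1: "net"
Word 2: "context"
Comparing from end:
  Pos -1: 't' == 't'
  Pos -2: 'e' != 'x' (stop)
LCS = "t" (length 1)


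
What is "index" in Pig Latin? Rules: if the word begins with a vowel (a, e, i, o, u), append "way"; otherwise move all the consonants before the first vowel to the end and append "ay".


Word: "index"
Starts with vowel → add 'way'
Pig Latin = "indexway"


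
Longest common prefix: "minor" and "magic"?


Word 1: "minor"
Word 2: "magic"
Comparing from start:
  Pos 0: 'm' == 'm'
  Pos 1: 'i' != 'a' (stop)
LCP = "m" (length 1)


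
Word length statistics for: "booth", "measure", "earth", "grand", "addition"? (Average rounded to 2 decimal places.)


Lengths: "booth"=5, "measure"=7, "earth"=5, "grand"=5, "addition"=8
Sum = 30, Count = 5
Average = 30/5 = 6.00
= avg=6.00, min=5, max=8


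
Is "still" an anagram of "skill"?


Word 1: "skill" → sorted: iklls
Word 2: "still" → sorted: illst
Same letters? iklls != illst
Anagram = No


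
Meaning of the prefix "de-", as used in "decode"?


Prefix: de-
As in: decode -> de- + code
Meaning = remove / reverse


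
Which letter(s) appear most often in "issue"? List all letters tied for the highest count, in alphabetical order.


Word: "issue"
Letter counts:
  'e': 1
  'i': 1
  's': 2
  'u': 1
Maximum count = 2
Most frequent = 's' (2 times each)


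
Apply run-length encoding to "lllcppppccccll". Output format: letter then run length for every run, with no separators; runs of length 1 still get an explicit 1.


String: "lllcppppccccll"
Scanning for consecutive runs:
  'l' x 3
  'c' x 1
  'p' x 4
  'c' x 4
  'l' x 2
RLE = "l3c1p4c4l2"


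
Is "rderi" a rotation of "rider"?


Word: "rider", Candidate: "rderi"
Method: check if candidate is substring of word+word
"riderrider" contains "rderi"? No
Is rotation = No


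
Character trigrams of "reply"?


Word: "reply" (length 5)
Number of trigrams = 5 - 3 + 1 = 3
  Position 0: "rep"
  Position 1: "epl"
  Position 2: "ply"
Trigrams = "rep", "epl", "ply"


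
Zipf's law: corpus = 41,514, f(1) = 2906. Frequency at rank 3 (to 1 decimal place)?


Zipf's law: f(r) = f(1) / r
f(1) = 2906
f(3) = 2906 / 3
= 968.7 occurrences


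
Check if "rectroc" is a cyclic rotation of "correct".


Word: "correct", Candidate: "rectroc"
Method: check if candidate is substring of word+word
"correctcorrect" contains "rectroc"? No
Is rotation = No


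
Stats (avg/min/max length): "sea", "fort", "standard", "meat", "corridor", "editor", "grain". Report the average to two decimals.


Lengths: "sea"=3, "fort"=4, "standard"=8, "meat"=4, "corridor"=8, "editor"=6, "grain"=5
Sum = 38, Count = 7
Average = 38/7 = 5.43
= avg=5.43, min=3, max=8


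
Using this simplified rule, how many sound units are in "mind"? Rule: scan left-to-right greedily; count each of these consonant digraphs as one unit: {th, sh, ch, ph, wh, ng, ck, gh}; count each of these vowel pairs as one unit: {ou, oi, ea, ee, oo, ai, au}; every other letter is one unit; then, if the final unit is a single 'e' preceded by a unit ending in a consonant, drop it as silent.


Word: "mind" (4 letters)
Left-to-right scan:
  (1) 'm' (letter)
  (2) 'i' (letter)
  (3) 'n' (letter)
  (4) 'd' (letter)
Units from scan: 4
Sound units = 4 units
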